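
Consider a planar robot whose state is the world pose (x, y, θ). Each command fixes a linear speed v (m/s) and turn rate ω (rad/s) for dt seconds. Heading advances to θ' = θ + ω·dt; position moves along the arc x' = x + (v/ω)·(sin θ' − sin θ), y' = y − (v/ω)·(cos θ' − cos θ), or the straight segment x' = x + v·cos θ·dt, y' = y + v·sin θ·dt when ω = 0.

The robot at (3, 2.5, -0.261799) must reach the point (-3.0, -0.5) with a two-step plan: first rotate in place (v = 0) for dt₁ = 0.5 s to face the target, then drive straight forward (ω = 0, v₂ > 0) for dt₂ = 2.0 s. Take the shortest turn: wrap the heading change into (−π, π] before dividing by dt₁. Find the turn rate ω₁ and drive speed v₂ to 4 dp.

heading to target = atan2(-0.5−2.5, -3−3) = -2.6779
Δθ = wrap(-2.6779 − -0.2618) = -2.4161; ω₁ = Δθ/dt₁ = -4.8323
distance = √((-3−3)² + (-0.5−2.5)²) = 6.7082; v₂ = distance/dt₂ = 3.3541

ω₁ = -4.8323, v₂ = 3.3541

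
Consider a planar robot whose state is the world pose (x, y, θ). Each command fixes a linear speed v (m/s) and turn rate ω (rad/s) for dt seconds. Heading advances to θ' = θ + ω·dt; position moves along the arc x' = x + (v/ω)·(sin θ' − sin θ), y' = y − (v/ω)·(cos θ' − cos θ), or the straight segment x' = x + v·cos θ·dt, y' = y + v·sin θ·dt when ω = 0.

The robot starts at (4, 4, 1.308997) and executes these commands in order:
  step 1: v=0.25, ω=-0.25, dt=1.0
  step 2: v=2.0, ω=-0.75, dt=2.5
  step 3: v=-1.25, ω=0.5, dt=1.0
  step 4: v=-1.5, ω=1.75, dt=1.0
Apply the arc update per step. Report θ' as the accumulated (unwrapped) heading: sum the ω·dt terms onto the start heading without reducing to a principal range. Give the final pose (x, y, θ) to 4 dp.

step 1: θ'=1.0590 (R=-1.0000) → pose (4.0941, 4.2309, 1.0590)
step 2: θ'=-0.8160 (R=-2.6667) → pose (8.3615, 4.7520, -0.8160)
step 3: θ'=-0.3160 (R=-2.5000) → pose (7.3174, 5.4153, -0.3160)
step 4: θ'=1.4340 (R=-0.8571) → pose (6.2019, 4.7175, 1.4340)

(6.2019, 4.7175, 1.4340)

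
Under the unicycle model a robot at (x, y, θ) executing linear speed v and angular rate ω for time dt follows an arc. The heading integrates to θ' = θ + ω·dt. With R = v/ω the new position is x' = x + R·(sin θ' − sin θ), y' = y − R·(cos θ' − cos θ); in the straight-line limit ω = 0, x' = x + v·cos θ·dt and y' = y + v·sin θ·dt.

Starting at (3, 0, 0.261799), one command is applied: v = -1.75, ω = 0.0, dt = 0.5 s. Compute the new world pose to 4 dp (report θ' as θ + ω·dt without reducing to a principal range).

θ' = 0.2618 + 0.0·0.5 = 0.2618
ω = 0 → straight: x' = 3 + -1.75·cos(0.2618)·0.5 = 2.1548
y' = 0 + -1.75·sin(0.2618)·0.5 = -0.2265

(2.1548, -0.2265, 0.2618)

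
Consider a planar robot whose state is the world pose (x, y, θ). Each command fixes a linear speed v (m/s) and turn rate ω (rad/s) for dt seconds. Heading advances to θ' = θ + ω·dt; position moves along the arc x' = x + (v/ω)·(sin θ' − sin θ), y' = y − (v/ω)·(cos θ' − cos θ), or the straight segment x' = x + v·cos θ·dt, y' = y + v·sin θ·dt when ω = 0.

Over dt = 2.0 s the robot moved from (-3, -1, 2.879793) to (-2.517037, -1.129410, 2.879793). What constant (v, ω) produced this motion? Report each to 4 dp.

v = -0.2500, ω = 0.0000

Δθ = 2.879793 − 2.879793 = 0.000000
ω = Δθ/dt = 0.000000/2.0 = 0.0000
ω = 0 → v = (Δx·cos θ + Δy·sin θ)/dt = -0.2500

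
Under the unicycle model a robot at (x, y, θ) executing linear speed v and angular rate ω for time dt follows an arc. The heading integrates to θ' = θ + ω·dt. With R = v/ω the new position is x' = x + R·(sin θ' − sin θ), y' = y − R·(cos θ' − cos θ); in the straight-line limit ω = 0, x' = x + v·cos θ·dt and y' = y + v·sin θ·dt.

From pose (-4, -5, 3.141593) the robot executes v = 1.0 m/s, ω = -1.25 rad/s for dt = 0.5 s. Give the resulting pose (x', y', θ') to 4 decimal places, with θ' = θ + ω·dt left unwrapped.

θ' = 3.1416 + -1.25·0.5 = 2.5166
R = v/ω = 1.0/-1.25 = -0.8000
x' = -4 + -0.8000·(sin 2.5166 − sin 3.1416) = -4.4681
y' = -5 − -0.8000·(cos 2.5166 − cos 3.1416) = -4.8488

(-4.4681, -4.8488, 2.5166)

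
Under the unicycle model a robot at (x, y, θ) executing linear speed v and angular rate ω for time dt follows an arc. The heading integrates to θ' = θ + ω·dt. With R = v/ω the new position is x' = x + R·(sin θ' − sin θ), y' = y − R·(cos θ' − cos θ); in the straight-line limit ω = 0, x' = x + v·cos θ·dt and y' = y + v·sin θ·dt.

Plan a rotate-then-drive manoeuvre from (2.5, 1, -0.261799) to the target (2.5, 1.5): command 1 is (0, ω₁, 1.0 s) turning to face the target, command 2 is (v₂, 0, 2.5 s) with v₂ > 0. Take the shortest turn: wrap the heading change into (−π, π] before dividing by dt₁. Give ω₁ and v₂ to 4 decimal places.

heading to target = atan2(1.5−1, 2.5−2.5) = 1.5708
Δθ = wrap(1.5708 − -0.2618) = 1.8326; ω₁ = Δθ/dt₁ = 1.8326
distance = √((2.5−2.5)² + (1.5−1)²) = 0.5000; v₂ = distance/dt₂ = 0.2000

ω₁ = 1.8326, v₂ = 0.2000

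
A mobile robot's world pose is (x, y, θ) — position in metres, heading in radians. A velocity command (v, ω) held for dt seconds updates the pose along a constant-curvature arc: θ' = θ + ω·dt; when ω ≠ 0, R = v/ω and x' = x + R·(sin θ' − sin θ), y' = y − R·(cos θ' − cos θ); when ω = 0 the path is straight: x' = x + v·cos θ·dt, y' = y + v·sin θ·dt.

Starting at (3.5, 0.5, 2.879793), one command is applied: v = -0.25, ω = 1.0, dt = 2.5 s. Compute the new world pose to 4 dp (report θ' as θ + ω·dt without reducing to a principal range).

θ' = 2.8798 + 1.0·2.5 = 5.3798
R = v/ω = -0.25/1.0 = -0.2500
x' = 3.5 + -0.2500·(sin 5.3798 − sin 2.8798) = 3.7611
y' = 0.5 − -0.2500·(cos 5.3798 − cos 2.8798) = 0.8962

(3.7611, 0.8962, 5.3798)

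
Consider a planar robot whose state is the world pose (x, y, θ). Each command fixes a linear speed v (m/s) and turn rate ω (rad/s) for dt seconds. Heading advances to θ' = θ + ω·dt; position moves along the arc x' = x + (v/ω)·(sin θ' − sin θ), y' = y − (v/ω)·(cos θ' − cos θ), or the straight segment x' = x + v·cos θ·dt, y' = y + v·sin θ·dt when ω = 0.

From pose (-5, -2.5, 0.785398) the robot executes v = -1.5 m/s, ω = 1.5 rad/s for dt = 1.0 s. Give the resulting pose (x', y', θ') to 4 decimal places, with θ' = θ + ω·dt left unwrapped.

θ' = 0.7854 + 1.5·1.0 = 2.2854
R = v/ω = -1.5/1.5 = -1.0000
x' = -5 + -1.0000·(sin 2.2854 − sin 0.7854) = -5.0482
y' = -2.5 − -1.0000·(cos 2.2854 − cos 0.7854) = -3.8624

(-5.0482, -3.8624, 2.2854)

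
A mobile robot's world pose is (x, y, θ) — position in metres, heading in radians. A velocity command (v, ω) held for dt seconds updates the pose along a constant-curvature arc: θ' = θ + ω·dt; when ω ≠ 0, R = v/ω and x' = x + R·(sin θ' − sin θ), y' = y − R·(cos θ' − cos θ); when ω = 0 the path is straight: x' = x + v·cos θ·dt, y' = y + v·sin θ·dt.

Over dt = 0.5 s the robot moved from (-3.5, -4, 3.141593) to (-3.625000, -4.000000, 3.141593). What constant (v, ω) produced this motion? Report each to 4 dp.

v = 0.2500, ω = 0.0000

Δθ = 3.141593 − 3.141593 = 0.000000
ω = Δθ/dt = 0.000000/0.5 = 0.0000
ω = 0 → v = (Δx·cos θ + Δy·sin θ)/dt = 0.2500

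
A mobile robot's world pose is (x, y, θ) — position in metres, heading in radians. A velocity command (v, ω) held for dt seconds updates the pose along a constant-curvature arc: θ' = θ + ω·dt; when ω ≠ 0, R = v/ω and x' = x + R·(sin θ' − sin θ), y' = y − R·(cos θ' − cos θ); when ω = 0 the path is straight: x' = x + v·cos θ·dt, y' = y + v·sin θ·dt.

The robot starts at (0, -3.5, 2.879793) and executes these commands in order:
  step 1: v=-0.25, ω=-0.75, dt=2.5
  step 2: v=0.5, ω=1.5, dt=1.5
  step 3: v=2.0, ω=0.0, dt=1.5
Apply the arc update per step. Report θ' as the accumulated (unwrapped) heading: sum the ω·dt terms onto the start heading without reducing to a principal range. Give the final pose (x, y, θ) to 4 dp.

step 1: θ'=1.0048 (R=0.3333) → pose (0.1951, -4.0007, 1.0048)
step 2: θ'=3.2548 (R=0.3333) → pose (-0.1239, -3.4908, 3.2548)
step 3: θ'=3.2548 (straight) → pose (-3.1047, -3.8297, 3.2548)

(-3.1047, -3.8297, 3.2548)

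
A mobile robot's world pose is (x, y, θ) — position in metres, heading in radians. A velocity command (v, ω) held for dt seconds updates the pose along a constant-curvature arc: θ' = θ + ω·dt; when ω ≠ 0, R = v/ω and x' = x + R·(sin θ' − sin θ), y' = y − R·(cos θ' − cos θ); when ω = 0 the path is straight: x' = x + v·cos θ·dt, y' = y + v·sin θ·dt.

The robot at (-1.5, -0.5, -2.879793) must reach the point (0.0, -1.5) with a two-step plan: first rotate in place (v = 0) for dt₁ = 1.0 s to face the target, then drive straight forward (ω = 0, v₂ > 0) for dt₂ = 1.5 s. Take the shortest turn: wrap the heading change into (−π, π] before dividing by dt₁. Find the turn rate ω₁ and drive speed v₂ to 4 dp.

ω₁ = 2.2918, v₂ = 1.2019

heading to target = atan2(-1.5−-0.5, 0−-1.5) = -0.5880
Δθ = wrap(-0.5880 − -2.8798) = 2.2918; ω₁ = Δθ/dt₁ = 2.2918
distance = √((0−-1.5)² + (-1.5−-0.5)²) = 1.8028; v₂ = distance/dt₂ = 1.2019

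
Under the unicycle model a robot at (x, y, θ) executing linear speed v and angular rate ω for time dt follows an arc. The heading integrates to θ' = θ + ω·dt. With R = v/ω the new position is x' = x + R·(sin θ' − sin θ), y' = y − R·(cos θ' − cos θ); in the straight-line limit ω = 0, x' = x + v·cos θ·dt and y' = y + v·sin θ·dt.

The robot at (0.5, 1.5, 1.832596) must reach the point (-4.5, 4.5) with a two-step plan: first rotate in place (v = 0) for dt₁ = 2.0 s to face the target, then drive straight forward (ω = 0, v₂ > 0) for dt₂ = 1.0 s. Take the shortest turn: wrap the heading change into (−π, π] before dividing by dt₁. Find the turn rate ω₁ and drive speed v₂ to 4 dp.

ω₁ = 0.3843, v₂ = 5.8310

heading to target = atan2(4.5−1.5, -4.5−0.5) = 2.6012
Δθ = wrap(2.6012 − 1.8326) = 0.7686; ω₁ = Δθ/dt₁ = 0.3843
distance = √((-4.5−0.5)² + (4.5−1.5)²) = 5.8310; v₂ = distance/dt₂ = 5.8310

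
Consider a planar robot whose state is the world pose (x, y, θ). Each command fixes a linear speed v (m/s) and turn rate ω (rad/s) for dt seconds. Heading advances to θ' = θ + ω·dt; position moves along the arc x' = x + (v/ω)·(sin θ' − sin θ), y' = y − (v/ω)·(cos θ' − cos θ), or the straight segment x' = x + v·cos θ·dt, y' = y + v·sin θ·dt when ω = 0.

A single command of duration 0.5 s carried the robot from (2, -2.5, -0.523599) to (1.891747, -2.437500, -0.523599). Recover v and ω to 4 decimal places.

v = -0.2500, ω = 0.0000

Δθ = -0.523599 − -0.523599 = 0.000000
ω = Δθ/dt = 0.000000/0.5 = 0.0000
ω = 0 → v = (Δx·cos θ + Δy·sin θ)/dt = -0.2500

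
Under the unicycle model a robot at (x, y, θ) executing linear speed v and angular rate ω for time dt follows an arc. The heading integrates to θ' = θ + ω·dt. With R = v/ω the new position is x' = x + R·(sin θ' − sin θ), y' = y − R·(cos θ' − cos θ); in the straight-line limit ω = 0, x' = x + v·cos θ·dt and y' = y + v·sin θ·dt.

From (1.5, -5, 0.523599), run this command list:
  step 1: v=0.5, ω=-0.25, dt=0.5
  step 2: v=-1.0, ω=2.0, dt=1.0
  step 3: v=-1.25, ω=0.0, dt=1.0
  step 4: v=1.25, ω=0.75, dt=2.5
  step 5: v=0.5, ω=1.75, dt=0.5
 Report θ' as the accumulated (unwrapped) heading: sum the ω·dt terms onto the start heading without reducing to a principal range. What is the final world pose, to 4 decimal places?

step 1: θ'=0.3986 (R=-2.0000) → pose (1.7237, -4.8888, 0.3986)
step 2: θ'=2.3986 (R=-0.5000) → pose (1.5796, -5.7179, 2.3986)
step 3: θ'=2.3986 (straight) → pose (2.5001, -6.5635, 2.3986)
step 4: θ'=4.2736 (R=1.6667) → pose (-0.1362, -7.0828, 4.2736)
step 5: θ'=5.1486 (R=0.2857) → pose (-0.1365, -7.3249, 5.1486)

(-0.1365, -7.3249, 5.1486)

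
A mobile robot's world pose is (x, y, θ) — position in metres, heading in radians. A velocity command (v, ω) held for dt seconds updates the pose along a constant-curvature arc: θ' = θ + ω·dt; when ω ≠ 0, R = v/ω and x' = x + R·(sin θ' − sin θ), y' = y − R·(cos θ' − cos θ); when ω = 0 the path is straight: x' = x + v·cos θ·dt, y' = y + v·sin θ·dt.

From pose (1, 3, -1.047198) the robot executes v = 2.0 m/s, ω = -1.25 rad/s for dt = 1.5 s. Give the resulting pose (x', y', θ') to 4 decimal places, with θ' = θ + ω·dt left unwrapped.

(-0.0374, 0.6384, -2.9222)

θ' = -1.0472 + -1.25·1.5 = -2.9222
R = v/ω = 2.0/-1.25 = -1.6000
x' = 1 + -1.6000·(sin -2.9222 − sin -1.0472) = -0.0374
y' = 3 − -1.6000·(cos -2.9222 − cos -1.0472) = 0.6384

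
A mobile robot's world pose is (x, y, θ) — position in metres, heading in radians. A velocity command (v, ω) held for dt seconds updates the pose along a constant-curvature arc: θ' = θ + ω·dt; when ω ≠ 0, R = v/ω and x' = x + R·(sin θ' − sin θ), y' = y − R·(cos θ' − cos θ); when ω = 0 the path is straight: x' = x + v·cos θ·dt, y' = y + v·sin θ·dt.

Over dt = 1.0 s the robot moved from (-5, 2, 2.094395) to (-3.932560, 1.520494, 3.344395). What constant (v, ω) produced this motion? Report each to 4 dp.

Δθ = 3.344395 − 2.094395 = 1.250000
ω = Δθ/dt = 1.250000/1.0 = 1.2500
R = Δx/(sin θ' − sin θ) = -1.0000
v = R·ω = -1.0000·1.2500 = -1.2500

v = -1.2500, ω = 1.2500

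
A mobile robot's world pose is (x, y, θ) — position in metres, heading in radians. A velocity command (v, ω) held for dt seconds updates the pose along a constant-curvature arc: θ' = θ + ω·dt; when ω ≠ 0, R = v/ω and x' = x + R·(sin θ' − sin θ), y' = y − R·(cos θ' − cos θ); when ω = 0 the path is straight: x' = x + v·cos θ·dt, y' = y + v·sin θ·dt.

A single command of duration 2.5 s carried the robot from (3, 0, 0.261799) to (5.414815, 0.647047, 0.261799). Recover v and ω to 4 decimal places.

Δθ = 0.261799 − 0.261799 = 0.000000
ω = Δθ/dt = 0.000000/2.5 = 0.0000
ω = 0 → v = (Δx·cos θ + Δy·sin θ)/dt = 1.0000

v = 1.0000, ω = 0.0000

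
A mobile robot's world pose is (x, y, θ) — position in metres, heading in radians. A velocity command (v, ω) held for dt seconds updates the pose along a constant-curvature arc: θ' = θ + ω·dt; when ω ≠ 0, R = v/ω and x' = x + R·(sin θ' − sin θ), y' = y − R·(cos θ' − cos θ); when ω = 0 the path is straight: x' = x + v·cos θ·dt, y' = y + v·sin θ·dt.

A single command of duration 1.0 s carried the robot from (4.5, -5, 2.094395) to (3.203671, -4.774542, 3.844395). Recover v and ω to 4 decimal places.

Δθ = 3.844395 − 2.094395 = 1.750000
ω = Δθ/dt = 1.750000/1.0 = 1.7500
R = Δx/(sin θ' − sin θ) = 0.8571
v = R·ω = 0.8571·1.7500 = 1.5000

v = 1.5000, ω = 1.7500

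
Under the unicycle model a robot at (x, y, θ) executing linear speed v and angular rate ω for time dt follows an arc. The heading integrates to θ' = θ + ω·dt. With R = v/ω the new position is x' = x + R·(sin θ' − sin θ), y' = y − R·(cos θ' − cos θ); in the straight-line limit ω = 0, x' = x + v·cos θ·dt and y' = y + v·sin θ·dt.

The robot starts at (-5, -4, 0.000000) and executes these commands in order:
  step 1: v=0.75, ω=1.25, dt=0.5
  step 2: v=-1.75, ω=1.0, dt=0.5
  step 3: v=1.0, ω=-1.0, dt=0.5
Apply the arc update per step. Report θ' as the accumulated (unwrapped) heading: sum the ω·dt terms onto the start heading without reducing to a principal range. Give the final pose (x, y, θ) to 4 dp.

(-4.8868, -4.1714, 0.6250)

step 1: θ'=0.6250 (R=0.6000) → pose (-4.6489, -3.8866, 0.6250)
step 2: θ'=1.1250 (R=-1.7500) → pose (-5.2040, -4.5512, 1.1250)
step 3: θ'=0.6250 (R=-1.0000) → pose (-4.8868, -4.1714, 0.6250)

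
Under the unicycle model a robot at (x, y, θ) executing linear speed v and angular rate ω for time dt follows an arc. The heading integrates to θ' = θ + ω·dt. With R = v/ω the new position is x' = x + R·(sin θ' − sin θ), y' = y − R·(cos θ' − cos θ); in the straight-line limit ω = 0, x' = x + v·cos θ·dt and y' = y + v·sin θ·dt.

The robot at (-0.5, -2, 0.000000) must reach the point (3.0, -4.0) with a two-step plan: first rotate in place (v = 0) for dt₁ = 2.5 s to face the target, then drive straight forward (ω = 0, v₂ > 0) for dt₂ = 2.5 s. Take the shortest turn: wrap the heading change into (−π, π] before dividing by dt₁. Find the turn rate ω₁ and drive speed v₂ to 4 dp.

ω₁ = -0.2077, v₂ = 1.6125

heading to target = atan2(-4−-2, 3−-0.5) = -0.5191
Δθ = wrap(-0.5191 − 0.0000) = -0.5191; ω₁ = Δθ/dt₁ = -0.2077
distance = √((3−-0.5)² + (-4−-2)²) = 4.0311; v₂ = distance/dt₂ = 1.6125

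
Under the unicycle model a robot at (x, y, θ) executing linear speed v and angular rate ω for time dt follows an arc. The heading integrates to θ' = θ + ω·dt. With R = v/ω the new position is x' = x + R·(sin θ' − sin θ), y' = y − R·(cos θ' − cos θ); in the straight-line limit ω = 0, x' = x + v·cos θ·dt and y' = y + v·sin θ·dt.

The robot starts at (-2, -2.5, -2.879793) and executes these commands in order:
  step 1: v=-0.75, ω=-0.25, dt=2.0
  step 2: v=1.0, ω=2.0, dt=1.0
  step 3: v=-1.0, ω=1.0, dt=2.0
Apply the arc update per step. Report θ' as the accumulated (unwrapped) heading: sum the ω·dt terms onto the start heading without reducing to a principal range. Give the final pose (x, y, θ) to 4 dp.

step 1: θ'=-3.3798 (R=3.0000) → pose (-0.5157, -2.4825, -3.3798)
step 2: θ'=-1.3798 (R=0.5000) → pose (-1.1246, -3.0633, -1.3798)
step 3: θ'=0.6202 (R=-1.0000) → pose (-2.6876, -2.4394, 0.6202)

(-2.6876, -2.4394, 0.6202)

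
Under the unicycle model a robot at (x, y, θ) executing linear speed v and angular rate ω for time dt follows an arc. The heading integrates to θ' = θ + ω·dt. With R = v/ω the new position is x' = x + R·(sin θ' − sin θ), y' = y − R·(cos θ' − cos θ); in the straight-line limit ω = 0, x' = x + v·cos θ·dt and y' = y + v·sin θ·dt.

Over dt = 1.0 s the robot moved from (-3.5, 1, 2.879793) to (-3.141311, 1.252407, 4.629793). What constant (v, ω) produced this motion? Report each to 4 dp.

Δθ = 4.629793 − 2.879793 = 1.750000
ω = Δθ/dt = 1.750000/1.0 = 1.7500
R = Δx/(sin θ' − sin θ) = -0.2857
v = R·ω = -0.2857·1.7500 = -0.5000

v = -0.5000, ω = 1.7500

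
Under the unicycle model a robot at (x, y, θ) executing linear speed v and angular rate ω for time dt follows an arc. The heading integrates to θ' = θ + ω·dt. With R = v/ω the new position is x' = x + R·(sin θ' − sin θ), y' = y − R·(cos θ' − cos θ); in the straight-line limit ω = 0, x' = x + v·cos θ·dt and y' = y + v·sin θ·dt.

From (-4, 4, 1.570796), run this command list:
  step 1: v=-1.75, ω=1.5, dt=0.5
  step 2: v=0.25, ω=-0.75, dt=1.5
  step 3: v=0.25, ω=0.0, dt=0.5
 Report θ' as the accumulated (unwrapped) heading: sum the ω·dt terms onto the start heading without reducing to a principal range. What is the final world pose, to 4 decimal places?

(-3.7075, 3.6704, 1.1958)

step 1: θ'=2.3208 (R=-1.1667) → pose (-3.6870, 3.2048, 2.3208)
step 2: θ'=1.1958 (R=-0.3333) → pose (-3.7532, 3.5541, 1.1958)
step 3: θ'=1.1958 (straight) → pose (-3.7075, 3.6704, 1.1958)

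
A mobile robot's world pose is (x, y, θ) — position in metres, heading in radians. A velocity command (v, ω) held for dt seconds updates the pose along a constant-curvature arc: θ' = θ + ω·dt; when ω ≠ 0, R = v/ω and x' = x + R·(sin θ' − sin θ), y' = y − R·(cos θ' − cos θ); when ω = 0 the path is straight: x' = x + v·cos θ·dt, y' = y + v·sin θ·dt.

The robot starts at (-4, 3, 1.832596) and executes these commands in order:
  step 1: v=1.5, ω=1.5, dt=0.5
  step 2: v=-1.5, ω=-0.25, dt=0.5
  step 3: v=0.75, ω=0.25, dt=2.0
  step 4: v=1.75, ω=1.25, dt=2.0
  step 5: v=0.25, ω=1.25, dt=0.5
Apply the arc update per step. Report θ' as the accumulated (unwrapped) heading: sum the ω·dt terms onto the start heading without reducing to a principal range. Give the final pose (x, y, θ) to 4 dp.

step 1: θ'=2.5826 (R=1.0000) → pose (-4.4356, 3.5890, 2.5826)
step 2: θ'=2.4576 (R=6.0000) → pose (-3.8262, 3.1526, 2.4576)
step 3: θ'=2.9576 (R=3.0000) → pose (-5.1730, 3.7768, 2.9576)
step 4: θ'=5.4576 (R=1.4000) → pose (-6.4581, 1.4510, 5.4576)
step 5: θ'=6.0826 (R=0.2000) → pose (-6.3510, 1.3907, 6.0826)

(-6.3510, 1.3907, 6.0826)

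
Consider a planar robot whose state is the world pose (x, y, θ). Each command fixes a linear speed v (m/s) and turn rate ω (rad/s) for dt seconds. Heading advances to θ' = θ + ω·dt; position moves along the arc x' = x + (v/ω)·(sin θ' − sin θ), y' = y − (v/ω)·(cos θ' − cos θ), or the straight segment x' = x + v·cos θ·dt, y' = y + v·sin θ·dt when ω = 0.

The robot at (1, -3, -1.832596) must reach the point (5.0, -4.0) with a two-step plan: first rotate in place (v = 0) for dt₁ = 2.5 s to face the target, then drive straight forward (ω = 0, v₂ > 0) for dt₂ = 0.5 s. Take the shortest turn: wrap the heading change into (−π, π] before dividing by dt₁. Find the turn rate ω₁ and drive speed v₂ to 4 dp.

ω₁ = 0.6350, v₂ = 8.2462

heading to target = atan2(-4−-3, 5−1) = -0.2450
Δθ = wrap(-0.2450 − -1.8326) = 1.5876; ω₁ = Δθ/dt₁ = 0.6350
distance = √((5−1)² + (-4−-3)²) = 4.1231; v₂ = distance/dt₂ = 8.2462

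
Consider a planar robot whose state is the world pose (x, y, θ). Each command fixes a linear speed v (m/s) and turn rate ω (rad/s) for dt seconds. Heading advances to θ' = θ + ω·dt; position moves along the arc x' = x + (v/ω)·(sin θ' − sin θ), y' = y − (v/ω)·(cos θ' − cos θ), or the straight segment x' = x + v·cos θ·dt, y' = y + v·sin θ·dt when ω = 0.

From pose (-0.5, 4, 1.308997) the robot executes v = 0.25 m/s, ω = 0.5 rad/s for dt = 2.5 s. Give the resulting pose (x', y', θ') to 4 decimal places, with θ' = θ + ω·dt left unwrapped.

(-0.7079, 4.5469, 2.5590)

θ' = 1.3090 + 0.5·2.5 = 2.5590
R = v/ω = 0.25/0.5 = 0.5000
x' = -0.5 + 0.5000·(sin 2.5590 − sin 1.3090) = -0.7079
y' = 4 − 0.5000·(cos 2.5590 − cos 1.3090) = 4.5469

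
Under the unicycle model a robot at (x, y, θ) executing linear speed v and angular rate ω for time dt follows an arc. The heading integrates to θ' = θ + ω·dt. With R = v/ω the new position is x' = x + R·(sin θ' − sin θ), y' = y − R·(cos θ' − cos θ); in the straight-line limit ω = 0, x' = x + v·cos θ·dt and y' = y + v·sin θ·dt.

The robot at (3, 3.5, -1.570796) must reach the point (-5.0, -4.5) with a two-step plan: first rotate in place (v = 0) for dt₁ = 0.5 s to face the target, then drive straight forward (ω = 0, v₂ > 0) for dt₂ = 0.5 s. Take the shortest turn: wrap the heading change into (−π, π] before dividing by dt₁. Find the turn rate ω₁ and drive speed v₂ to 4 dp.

ω₁ = -1.5708, v₂ = 22.6274

heading to target = atan2(-4.5−3.5, -5−3) = -2.3562
Δθ = wrap(-2.3562 − -1.5708) = -0.7854; ω₁ = Δθ/dt₁ = -1.5708
distance = √((-5−3)² + (-4.5−3.5)²) = 11.3137; v₂ = distance/dt₂ = 22.6274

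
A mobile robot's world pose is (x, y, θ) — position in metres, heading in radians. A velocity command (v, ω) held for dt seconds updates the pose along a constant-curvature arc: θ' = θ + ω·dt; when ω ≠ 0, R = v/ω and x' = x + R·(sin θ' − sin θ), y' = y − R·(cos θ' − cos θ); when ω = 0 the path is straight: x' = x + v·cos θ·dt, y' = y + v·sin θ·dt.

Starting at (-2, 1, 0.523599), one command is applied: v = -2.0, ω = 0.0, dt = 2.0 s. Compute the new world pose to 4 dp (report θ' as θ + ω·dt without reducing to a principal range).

θ' = 0.5236 + 0.0·2.0 = 0.5236
ω = 0 → straight: x' = -2 + -2.0·cos(0.5236)·2.0 = -5.4641
y' = 1 + -2.0·sin(0.5236)·2.0 = -1.0000

(-5.4641, -1.0000, 0.5236)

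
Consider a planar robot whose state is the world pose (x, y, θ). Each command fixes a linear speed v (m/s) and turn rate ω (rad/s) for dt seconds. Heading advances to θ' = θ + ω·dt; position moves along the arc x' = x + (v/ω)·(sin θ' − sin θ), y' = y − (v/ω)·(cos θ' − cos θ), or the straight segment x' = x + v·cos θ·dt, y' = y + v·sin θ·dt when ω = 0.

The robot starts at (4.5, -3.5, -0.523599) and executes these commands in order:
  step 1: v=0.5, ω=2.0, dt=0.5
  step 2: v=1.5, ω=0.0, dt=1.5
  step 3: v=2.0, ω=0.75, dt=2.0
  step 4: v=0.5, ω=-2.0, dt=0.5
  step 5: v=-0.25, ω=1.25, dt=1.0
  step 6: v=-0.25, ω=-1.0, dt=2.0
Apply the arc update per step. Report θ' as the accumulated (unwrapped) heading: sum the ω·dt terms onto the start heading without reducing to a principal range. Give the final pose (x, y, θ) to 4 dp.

(7.8542, 0.5568, 0.2264)

step 1: θ'=0.4764 (R=0.2500) → pose (4.7396, -3.5057, 0.4764)
step 2: θ'=0.4764 (straight) → pose (6.7391, -2.4738, 0.4764)
step 3: θ'=1.9764 (R=2.6667) → pose (7.9665, 0.9481, 1.9764)
step 4: θ'=0.9764 (R=-0.2500) → pose (7.9891, 1.1867, 0.9764)
step 5: θ'=2.2264 (R=-0.2000) → pose (7.9963, 0.9528, 2.2264)
step 6: θ'=0.2264 (R=0.2500) → pose (7.8542, 0.5568, 0.2264)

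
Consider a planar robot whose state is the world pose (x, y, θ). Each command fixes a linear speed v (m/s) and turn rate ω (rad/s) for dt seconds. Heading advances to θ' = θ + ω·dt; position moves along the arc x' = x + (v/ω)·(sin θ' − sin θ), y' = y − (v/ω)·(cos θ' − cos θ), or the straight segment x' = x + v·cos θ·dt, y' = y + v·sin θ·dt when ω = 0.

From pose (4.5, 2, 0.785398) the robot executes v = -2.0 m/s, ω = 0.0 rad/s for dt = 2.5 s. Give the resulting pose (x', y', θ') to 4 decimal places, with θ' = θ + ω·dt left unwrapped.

θ' = 0.7854 + 0.0·2.5 = 0.7854
ω = 0 → straight: x' = 4.5 + -2.0·cos(0.7854)·2.5 = 0.9645
y' = 2 + -2.0·sin(0.7854)·2.5 = -1.5355

(0.9645, -1.5355, 0.7854)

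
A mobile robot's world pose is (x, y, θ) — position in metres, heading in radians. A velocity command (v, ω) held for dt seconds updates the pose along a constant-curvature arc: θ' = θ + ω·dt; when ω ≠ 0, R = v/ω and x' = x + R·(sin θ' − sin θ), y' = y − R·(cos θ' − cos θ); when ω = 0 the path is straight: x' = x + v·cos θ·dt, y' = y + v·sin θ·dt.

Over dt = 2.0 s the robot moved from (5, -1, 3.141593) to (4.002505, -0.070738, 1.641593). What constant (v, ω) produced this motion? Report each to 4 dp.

Δθ = 1.641593 − 3.141593 = -1.500000
ω = Δθ/dt = -1.500000/2.0 = -0.7500
R = Δx/(sin θ' − sin θ) = -1.0000
v = R·ω = -1.0000·-0.7500 = 0.7500

v = 0.7500, ω = -0.7500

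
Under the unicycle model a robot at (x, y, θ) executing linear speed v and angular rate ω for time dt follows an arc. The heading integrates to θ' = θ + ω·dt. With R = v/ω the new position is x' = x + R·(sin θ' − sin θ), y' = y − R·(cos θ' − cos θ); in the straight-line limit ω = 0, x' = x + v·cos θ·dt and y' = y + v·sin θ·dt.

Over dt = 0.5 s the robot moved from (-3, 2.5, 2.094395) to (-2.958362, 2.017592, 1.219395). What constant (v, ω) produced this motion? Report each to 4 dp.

v = -1.0000, ω = -1.7500

Δθ = 1.219395 − 2.094395 = -0.875000
ω = Δθ/dt = -0.875000/0.5 = -1.7500
R = −Δy/(cos θ' − cos θ) = 0.5714
v = R·ω = 0.5714·-1.7500 = -1.0000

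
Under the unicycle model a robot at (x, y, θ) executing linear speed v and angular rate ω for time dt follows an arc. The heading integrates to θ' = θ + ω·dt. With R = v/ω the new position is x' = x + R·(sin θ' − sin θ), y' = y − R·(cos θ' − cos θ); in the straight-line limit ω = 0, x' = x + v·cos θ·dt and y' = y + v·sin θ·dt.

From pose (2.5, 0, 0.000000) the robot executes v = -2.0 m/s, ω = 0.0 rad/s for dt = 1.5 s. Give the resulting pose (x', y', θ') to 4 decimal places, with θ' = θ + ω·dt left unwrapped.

(-0.5000, 0.0000, 0.0000)

θ' = 0.0000 + 0.0·1.5 = 0.0000
ω = 0 → straight: x' = 2.5 + -2.0·cos(0.0000)·1.5 = -0.5000
y' = 0 + -2.0·sin(0.0000)·1.5 = 0.0000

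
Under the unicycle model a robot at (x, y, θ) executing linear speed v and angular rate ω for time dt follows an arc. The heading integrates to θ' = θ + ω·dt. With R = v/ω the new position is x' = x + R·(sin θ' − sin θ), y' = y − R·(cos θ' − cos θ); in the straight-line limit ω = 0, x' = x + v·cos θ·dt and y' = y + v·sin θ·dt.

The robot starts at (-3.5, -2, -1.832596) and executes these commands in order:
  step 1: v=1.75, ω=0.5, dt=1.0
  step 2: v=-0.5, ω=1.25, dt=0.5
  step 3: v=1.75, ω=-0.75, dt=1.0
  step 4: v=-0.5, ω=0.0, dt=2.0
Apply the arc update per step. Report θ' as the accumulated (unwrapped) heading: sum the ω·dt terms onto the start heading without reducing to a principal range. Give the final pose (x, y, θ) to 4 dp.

(-2.9604, -4.0381, -1.4576)

step 1: θ'=-1.3326 (R=3.5000) → pose (-3.5204, -3.7317, -1.3326)
step 2: θ'=-0.7076 (R=-0.4000) → pose (-3.6491, -3.5221, -0.7076)
step 3: θ'=-1.4576 (R=-2.3333) → pose (-2.8474, -5.0317, -1.4576)
step 4: θ'=-1.4576 (straight) → pose (-2.9604, -4.0381, -1.4576)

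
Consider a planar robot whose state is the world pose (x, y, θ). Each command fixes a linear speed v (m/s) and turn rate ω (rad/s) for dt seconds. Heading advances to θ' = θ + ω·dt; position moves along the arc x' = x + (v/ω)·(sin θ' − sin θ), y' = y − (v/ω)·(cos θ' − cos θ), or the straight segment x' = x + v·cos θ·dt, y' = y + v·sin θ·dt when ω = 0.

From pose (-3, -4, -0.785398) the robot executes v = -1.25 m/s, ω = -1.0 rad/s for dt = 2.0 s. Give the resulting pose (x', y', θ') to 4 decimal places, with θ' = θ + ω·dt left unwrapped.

(-2.5520, -1.9446, -2.7854)

θ' = -0.7854 + -1.0·2.0 = -2.7854
R = v/ω = -1.25/-1.0 = 1.2500
x' = -3 + 1.2500·(sin -2.7854 − sin -0.7854) = -2.5520
y' = -4 − 1.2500·(cos -2.7854 − cos -0.7854) = -1.9446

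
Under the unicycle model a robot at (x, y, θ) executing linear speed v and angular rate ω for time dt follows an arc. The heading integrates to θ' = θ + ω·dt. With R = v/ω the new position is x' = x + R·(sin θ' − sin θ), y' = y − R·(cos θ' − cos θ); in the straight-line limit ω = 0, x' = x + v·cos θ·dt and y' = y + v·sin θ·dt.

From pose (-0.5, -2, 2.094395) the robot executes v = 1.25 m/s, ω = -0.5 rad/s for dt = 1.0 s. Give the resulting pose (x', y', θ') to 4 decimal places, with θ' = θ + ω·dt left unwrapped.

(-0.8342, -0.8090, 1.5944)

θ' = 2.0944 + -0.5·1.0 = 1.5944
R = v/ω = 1.25/-0.5 = -2.5000
x' = -0.5 + -2.5000·(sin 1.5944 − sin 2.0944) = -0.8342
y' = -2 − -2.5000·(cos 1.5944 − cos 2.0944) = -0.8090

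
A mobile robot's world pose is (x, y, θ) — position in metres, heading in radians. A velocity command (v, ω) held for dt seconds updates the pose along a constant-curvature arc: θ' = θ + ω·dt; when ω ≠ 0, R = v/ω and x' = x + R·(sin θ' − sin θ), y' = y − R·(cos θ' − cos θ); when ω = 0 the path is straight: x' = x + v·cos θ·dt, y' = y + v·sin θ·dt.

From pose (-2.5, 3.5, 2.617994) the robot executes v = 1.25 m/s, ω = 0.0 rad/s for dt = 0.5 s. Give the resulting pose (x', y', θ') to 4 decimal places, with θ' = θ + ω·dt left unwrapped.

θ' = 2.6180 + 0.0·0.5 = 2.6180
ω = 0 → straight: x' = -2.5 + 1.25·cos(2.6180)·0.5 = -3.0413
y' = 3.5 + 1.25·sin(2.6180)·0.5 = 3.8125

(-3.0413, 3.8125, 2.6180)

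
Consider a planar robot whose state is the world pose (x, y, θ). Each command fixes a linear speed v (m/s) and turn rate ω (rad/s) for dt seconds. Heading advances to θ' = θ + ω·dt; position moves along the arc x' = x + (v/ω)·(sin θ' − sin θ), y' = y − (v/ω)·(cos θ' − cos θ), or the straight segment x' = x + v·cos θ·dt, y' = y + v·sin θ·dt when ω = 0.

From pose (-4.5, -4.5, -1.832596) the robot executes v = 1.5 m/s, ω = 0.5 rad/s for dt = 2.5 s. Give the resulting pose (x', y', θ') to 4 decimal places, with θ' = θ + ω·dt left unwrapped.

(-3.2528, -7.7816, -0.5826)

θ' = -1.8326 + 0.5·2.5 = -0.5826
R = v/ω = 1.5/0.5 = 3.0000
x' = -4.5 + 3.0000·(sin -0.5826 − sin -1.8326) = -3.2528
y' = -4.5 − 3.0000·(cos -0.5826 − cos -1.8326) = -7.7816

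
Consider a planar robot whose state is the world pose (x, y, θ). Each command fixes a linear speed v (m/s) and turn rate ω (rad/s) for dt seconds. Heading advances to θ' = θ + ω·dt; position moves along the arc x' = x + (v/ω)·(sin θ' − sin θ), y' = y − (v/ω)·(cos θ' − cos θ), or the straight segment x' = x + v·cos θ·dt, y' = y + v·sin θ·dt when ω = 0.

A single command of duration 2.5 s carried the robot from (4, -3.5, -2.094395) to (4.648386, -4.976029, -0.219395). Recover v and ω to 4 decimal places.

Δθ = -0.219395 − -2.094395 = 1.875000
ω = Δθ/dt = 1.875000/2.5 = 0.7500
R = −Δy/(cos θ' − cos θ) = 1.0000
v = R·ω = 1.0000·0.7500 = 0.7500

v = 0.7500, ω = 0.7500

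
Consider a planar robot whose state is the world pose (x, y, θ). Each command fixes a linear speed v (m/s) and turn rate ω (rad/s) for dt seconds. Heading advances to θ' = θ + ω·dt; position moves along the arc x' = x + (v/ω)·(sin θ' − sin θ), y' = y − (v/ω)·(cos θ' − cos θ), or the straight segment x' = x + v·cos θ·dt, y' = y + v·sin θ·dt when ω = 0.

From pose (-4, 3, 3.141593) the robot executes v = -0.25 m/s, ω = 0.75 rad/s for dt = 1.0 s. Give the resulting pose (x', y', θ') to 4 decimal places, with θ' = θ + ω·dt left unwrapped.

θ' = 3.1416 + 0.75·1.0 = 3.8916
R = v/ω = -0.25/0.75 = -0.3333
x' = -4 + -0.3333·(sin 3.8916 − sin 3.1416) = -3.7728
y' = 3 − -0.3333·(cos 3.8916 − cos 3.1416) = 3.0894

(-3.7728, 3.0894, 3.8916)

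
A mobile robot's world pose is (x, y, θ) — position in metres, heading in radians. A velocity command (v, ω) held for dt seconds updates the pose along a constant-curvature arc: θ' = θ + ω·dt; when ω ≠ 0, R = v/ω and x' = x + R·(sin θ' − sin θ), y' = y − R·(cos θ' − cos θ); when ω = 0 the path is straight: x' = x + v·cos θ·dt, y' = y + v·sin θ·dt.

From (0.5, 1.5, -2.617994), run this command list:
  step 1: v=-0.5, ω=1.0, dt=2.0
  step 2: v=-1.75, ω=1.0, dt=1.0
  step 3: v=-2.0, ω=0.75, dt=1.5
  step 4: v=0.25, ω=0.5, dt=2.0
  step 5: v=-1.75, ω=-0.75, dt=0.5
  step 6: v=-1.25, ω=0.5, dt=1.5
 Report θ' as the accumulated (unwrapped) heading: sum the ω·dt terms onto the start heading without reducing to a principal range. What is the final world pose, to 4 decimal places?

step 1: θ'=-0.6180 (R=-0.5000) → pose (0.5397, 2.3405, -0.6180)
step 2: θ'=0.3820 (R=-1.7500) → pose (-1.1266, 2.5381, 0.3820)
step 3: θ'=1.5070 (R=-2.6667) → pose (-2.7938, 0.2336, 1.5070)
step 4: θ'=2.5070 (R=0.5000) → pose (-2.9963, 0.6681, 2.5070)
step 5: θ'=2.1320 (R=2.3333) → pose (-2.4042, 0.0309, 2.1320)
step 6: θ'=2.8820 (R=-2.5000) → pose (-0.9294, -1.0548, 2.8820)

(-0.9294, -1.0548, 2.8820)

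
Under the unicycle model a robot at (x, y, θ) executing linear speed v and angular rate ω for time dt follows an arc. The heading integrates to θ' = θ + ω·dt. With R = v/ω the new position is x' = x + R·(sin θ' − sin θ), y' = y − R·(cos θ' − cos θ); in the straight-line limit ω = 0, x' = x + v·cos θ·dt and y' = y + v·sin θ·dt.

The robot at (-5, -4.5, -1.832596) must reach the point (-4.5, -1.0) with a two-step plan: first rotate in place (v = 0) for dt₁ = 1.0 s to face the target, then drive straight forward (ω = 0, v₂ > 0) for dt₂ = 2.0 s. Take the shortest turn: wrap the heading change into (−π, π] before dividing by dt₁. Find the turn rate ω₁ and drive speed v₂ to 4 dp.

heading to target = atan2(-1−-4.5, -4.5−-5) = 1.4289
Δθ = wrap(1.4289 − -1.8326) = -3.0217; ω₁ = Δθ/dt₁ = -3.0217
distance = √((-4.5−-5)² + (-1−-4.5)²) = 3.5355; v₂ = distance/dt₂ = 1.7678

ω₁ = -3.0217, v₂ = 1.7678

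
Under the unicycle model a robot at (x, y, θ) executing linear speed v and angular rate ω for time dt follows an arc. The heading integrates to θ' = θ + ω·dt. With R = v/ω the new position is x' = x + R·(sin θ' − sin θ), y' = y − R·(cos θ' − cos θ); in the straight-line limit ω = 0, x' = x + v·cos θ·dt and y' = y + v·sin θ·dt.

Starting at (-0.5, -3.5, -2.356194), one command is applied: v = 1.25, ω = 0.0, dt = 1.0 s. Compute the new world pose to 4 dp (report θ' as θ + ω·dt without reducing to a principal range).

θ' = -2.3562 + 0.0·1.0 = -2.3562
ω = 0 → straight: x' = -0.5 + 1.25·cos(-2.3562)·1.0 = -1.3839
y' = -3.5 + 1.25·sin(-2.3562)·1.0 = -4.3839

(-1.3839, -4.3839, -2.3562)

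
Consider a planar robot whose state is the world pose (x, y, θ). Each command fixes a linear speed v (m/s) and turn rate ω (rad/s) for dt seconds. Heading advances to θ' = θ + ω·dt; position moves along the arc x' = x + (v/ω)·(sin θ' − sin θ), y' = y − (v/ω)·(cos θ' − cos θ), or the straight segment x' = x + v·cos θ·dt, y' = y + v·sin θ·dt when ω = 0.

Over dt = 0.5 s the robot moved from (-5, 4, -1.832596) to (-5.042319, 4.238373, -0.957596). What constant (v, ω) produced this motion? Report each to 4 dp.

v = -0.5000, ω = 1.7500

Δθ = -0.957596 − -1.832596 = 0.875000
ω = Δθ/dt = 0.875000/0.5 = 1.7500
R = −Δy/(cos θ' − cos θ) = -0.2857
v = R·ω = -0.2857·1.7500 = -0.5000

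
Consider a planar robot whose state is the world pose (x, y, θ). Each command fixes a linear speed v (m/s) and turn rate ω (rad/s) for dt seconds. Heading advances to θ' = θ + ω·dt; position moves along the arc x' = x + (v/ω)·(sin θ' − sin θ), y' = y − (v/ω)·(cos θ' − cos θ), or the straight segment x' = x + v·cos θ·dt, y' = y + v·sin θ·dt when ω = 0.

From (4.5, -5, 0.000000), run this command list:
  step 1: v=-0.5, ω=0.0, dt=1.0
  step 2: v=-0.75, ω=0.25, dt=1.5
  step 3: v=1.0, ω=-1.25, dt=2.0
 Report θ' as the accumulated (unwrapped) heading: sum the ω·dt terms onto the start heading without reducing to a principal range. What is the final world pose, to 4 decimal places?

step 1: θ'=0.0000 (straight) → pose (4.0000, -5.0000, 0.0000)
step 2: θ'=0.3750 (R=-3.0000) → pose (2.9012, -5.2085, 0.3750)
step 3: θ'=-2.1250 (R=-0.8000) → pose (3.8745, -6.3739, -2.1250)

(3.8745, -6.3739, -2.1250)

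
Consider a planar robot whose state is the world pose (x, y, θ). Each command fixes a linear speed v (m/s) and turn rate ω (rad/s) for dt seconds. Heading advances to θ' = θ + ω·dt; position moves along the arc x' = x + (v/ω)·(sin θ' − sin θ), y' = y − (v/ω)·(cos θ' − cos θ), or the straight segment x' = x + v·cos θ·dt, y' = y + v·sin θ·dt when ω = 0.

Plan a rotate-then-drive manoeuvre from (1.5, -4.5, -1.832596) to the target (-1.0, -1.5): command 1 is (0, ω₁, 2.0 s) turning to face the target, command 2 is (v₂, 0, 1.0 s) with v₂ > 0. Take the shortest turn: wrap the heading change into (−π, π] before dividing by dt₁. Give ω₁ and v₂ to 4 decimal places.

ω₁ = -1.0925, v₂ = 3.9051

heading to target = atan2(-1.5−-4.5, -1−1.5) = 2.2655
Δθ = wrap(2.2655 − -1.8326) = -2.1851; ω₁ = Δθ/dt₁ = -1.0925
distance = √((-1−1.5)² + (-1.5−-4.5)²) = 3.9051; v₂ = distance/dt₂ = 3.9051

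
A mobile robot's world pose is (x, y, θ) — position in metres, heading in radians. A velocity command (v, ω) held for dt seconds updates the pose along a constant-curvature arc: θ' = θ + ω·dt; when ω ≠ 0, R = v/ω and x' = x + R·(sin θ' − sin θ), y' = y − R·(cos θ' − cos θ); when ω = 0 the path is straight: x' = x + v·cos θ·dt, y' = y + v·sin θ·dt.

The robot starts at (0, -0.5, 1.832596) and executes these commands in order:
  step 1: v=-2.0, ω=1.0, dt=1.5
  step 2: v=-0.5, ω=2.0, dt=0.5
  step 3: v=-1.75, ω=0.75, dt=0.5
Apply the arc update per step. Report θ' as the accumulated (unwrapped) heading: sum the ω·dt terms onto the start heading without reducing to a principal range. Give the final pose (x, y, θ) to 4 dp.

step 1: θ'=3.3326 (R=-2.0000) → pose (2.3115, -1.9460, 3.3326)
step 2: θ'=4.3326 (R=-0.2500) → pose (2.4963, -1.7932, 4.3326)
step 3: θ'=4.7076 (R=-2.3333) → pose (2.6625, -0.9394, 4.7076)

(2.6625, -0.9394, 4.7076)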